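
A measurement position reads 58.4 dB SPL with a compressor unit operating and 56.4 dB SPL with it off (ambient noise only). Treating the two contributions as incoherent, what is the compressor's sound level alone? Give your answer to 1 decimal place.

Remove the background by subtracting linear intensities:
L_src = 10·log₁₀(10^(58.4/10) − 10^(56.4/10)) = 10·log₁₀(255300) = 54.1 dB SPL.

54.1 dB SPL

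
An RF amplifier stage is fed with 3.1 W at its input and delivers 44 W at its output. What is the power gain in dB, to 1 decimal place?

Power is a power quantity, so gain = 10·log₁₀(P_out/P_in).
10·log₁₀(44/3.1) = 10·log₁₀(14.19) = 11.5 dB.

11.5 dB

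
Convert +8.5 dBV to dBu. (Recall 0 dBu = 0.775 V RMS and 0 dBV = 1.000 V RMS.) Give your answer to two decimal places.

+10.71 dBu

The offset between the scales is 20·log₁₀(0.775/1.000) = −2.214 dB.
So dBu = +8.5 + 2.214 = +10.71 dBu.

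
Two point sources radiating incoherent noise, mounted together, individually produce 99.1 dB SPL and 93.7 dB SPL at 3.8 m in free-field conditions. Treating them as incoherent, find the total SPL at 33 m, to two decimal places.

Combined at 3.8 m: 10·log₁₀(10^(99.1/10)+10^(93.7/10)) = 100.201 dB SPL.
Then apply −20·log₁₀(33/3.8) = -18.775 dB → 81.43 dB SPL.

81.43 dB SPL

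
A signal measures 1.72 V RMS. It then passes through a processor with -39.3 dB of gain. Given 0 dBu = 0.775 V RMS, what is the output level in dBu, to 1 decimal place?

Input level: 20·log₁₀(1.72/0.775) = 6.92 dBu.
Output: 6.92 − 39.3 = -32.4 dBu.

-32.4 dBu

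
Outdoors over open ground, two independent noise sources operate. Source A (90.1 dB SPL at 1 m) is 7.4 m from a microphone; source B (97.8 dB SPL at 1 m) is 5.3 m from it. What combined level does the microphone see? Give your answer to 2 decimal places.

At the listener: L_A = 90.1 − 20·log₁₀(7.4) = 72.715 dB; L_B = 97.8 − 20·log₁₀(5.3) = 83.314 dB.
Combined: 10·log₁₀(10^(72.715/10)+10^(83.314/10)) = 83.68 dB SPL.

83.68 dB SPL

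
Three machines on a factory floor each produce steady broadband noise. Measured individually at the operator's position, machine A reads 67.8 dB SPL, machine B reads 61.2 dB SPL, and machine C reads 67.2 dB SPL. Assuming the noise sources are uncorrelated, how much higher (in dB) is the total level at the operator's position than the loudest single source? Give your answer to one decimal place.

Add the sources as powers (linear), then convert back to dB:
L_total = 10·log₁₀(10^(67.8/10) + 10^(61.2/10) + 10^(67.2/10)) = 71.00 dB SPL.
Excess over the loudest (67.8 dB): 71.00 − 67.8 = 3.2 dB.

3.2 dB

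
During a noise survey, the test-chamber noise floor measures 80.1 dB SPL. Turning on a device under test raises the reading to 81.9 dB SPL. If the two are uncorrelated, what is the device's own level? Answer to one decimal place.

77.2 dB SPL

Subtract intensities: L_src = 10·log₁₀(10^(L_total/10) − 10^(L_bg/10)).
L_src = 10·log₁₀(10^(81.9/10) − 10^(80.1/10)) = 10·log₁₀(52550000) = 77.2 dB SPL.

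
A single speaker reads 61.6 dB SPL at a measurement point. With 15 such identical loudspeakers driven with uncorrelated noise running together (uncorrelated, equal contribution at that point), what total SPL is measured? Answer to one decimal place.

73.4 dB SPL

15 equal incoherent sources raise the level by 10·log₁₀(15) = 11.76 dB.
L_total = 61.6 + 11.76 = 73.4 dB SPL.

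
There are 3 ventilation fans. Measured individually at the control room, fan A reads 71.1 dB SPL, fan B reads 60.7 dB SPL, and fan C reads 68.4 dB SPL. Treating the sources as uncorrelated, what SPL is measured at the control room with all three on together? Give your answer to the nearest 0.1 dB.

Uncorrelated sources add in intensity (power), not in dB.
L_total = 10·log₁₀(10^(71.1/10) + 10^(60.7/10) + 10^(68.4/10)) = 10·log₁₀(20980000) = 73.2 dB SPL.

73.2 dB SPL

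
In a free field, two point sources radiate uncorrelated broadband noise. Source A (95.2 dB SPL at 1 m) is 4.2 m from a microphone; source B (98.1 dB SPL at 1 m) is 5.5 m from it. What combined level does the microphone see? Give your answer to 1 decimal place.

At the listener: L_A = 95.2 − 20·log₁₀(4.2) = 82.74 dB; L_B = 98.1 − 20·log₁₀(5.5) = 83.29 dB.
Combined: 10·log₁₀(10^(82.74/10)+10^(83.29/10)) = 86.0 dB SPL.

86.0 dB SPL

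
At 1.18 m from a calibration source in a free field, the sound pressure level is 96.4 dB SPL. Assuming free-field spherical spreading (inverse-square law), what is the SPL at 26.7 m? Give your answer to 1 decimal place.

69.3 dB SPL

For a point source in a free field, ΔL = −20·log₁₀(d₂/d₁).
ΔL = −20·log₁₀(26.7/1.18) = -27.09 dB, so L₂ = 96.4 + (-27.09) = 69.3 dB SPL.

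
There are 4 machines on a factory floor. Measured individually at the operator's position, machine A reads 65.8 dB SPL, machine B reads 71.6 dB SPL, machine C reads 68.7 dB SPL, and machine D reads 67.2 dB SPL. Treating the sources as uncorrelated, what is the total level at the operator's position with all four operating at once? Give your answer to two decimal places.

74.90 dB SPL

Uncorrelated sources add in intensity (power), not in dB.
L_total = 10·log₁₀(10^(65.8/10) + 10^(71.6/10) + 10^(68.7/10) + 10^(67.2/10)) = 10·log₁₀(30920000) = 74.90 dB SPL.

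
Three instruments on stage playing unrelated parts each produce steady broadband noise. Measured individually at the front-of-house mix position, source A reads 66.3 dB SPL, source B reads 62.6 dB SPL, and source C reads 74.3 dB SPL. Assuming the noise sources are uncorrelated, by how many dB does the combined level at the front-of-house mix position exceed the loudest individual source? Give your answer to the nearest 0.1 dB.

0.9 dB

Incoherent sources sum as intensities:
L_total = 10·log₁₀(10^(66.3/10) + 10^(62.6/10) + 10^(74.3/10)) = 75.19 dB SPL.
Excess over the loudest (74.3 dB): 75.19 − 74.3 = 0.9 dB.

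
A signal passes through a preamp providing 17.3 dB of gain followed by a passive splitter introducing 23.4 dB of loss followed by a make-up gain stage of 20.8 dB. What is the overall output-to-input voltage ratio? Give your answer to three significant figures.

Net gain = 17.3 + (−23.4) + 20.8 = 14.7 dB.
Voltage ratio = 10^(14.7/20) = 5.43.

5.43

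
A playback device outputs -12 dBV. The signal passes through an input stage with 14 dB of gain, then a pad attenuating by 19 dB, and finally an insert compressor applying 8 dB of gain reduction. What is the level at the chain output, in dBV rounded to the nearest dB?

-25 dBV

Gain stages sum in dB:
-12 + 14 − 19 − 8 = -25 dBV.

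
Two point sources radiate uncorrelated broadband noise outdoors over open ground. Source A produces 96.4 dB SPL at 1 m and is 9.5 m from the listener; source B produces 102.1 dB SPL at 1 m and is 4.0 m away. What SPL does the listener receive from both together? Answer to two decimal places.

90.26 dB SPL

At the listener: L_A = 96.4 − 20·log₁₀(9.5) = 76.846 dB; L_B = 102.1 − 20·log₁₀(4.0) = 90.059 dB.
Combined: 10·log₁₀(10^(76.846/10)+10^(90.059/10)) = 90.26 dB SPL.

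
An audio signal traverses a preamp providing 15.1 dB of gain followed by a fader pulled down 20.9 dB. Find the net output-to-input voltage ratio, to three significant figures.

Net gain = 15.1 + (−20.9) = -5.8 dB.
Voltage ratio = 10^(-5.8/20) = 0.513.

0.513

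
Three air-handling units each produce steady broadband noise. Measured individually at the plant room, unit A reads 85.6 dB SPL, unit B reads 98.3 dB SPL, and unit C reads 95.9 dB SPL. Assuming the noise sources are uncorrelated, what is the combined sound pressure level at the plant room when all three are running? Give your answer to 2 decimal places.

Add the sources as powers (linear), then convert back to dB:
L_total = 10·log₁₀(10^(85.6/10) + 10^(98.3/10) + 10^(95.9/10)) = 10·log₁₀(11014000000) = 100.42 dB SPL.

100.42 dB SPL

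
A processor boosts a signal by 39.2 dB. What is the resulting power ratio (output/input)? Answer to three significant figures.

Power ratio = 10^(dB/10).
10^(39.2/10) = 10^(3.920) = 8320.

8320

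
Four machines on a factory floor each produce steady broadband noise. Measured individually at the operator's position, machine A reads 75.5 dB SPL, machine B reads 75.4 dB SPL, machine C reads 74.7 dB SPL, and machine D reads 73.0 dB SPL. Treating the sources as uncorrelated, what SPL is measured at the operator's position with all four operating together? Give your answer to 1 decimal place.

Incoherent sources sum as intensities:
L_total = 10·log₁₀(10^(75.5/10) + 10^(75.4/10) + 10^(74.7/10) + 10^(73.0/10)) = 10·log₁₀(119600000) = 80.8 dB SPL.

80.8 dB SPL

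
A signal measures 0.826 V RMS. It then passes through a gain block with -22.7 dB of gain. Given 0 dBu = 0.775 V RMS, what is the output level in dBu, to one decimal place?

-22.1 dBu

Input level: 20·log₁₀(0.826/0.775) = 0.55 dBu.
Output: 0.55 − 22.7 = -22.1 dBu.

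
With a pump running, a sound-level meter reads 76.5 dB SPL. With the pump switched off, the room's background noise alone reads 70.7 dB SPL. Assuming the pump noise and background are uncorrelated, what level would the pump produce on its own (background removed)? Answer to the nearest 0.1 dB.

Background correction is a power subtraction:
L_src = 10·log₁₀(10^(76.5/10) − 10^(70.7/10)) = 10·log₁₀(32920000) = 75.2 dB SPL.

75.2 dB SPL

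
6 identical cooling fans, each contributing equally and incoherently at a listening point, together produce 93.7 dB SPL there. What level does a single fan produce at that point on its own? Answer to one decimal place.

6 equal incoherent sources add 10·log₁₀(6) = 7.78 dB over one source.
L_one = 93.7 − 7.78 = 85.9 dB SPL.

85.9 dB SPL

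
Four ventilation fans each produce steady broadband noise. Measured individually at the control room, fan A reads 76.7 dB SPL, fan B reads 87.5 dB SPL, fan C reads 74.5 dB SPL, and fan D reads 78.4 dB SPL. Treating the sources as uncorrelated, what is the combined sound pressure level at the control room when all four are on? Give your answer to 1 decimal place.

88.5 dB SPL

Incoherent sources sum as intensities:
L_total = 10·log₁₀(10^(76.7/10) + 10^(87.5/10) + 10^(74.5/10) + 10^(78.4/10)) = 10·log₁₀(706500000) = 88.5 dB SPL.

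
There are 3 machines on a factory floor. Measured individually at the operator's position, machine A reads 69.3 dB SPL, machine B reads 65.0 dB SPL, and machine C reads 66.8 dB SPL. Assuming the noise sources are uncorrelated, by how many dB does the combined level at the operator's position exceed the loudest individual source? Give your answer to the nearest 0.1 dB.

2.9 dB

Uncorrelated sources add in intensity (power), not in dB.
L_total = 10·log₁₀(10^(69.3/10) + 10^(65.0/10) + 10^(66.8/10)) = 72.16 dB SPL.
Excess over the loudest (69.3 dB): 72.16 − 69.3 = 2.9 dB.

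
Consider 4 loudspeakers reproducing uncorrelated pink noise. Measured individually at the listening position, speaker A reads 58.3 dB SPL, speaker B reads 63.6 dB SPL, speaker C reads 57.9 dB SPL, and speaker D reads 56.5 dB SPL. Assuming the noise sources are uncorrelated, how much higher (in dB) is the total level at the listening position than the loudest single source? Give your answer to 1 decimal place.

Add the sources as powers (linear), then convert back to dB:
L_total = 10·log₁₀(10^(58.3/10) + 10^(63.6/10) + 10^(57.9/10) + 10^(56.5/10)) = 66.05 dB SPL.
Excess over the loudest (63.6 dB): 66.05 − 63.6 = 2.5 dB.

2.5 dB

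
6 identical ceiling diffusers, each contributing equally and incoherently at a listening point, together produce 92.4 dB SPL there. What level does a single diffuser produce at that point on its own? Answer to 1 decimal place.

84.6 dB SPL

6 equal incoherent sources add 10·log₁₀(6) = 7.78 dB over one source.
L_one = 92.4 − 7.78 = 84.6 dB SPL.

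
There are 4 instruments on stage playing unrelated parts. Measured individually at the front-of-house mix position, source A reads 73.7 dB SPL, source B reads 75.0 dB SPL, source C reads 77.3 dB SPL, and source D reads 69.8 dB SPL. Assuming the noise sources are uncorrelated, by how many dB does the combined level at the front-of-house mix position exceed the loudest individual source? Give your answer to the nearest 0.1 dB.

3.4 dB

Add the sources as powers (linear), then convert back to dB:
L_total = 10·log₁₀(10^(73.7/10) + 10^(75.0/10) + 10^(77.3/10) + 10^(69.8/10)) = 80.73 dB SPL.
Excess over the loudest (77.3 dB): 80.73 − 77.3 = 3.4 dB.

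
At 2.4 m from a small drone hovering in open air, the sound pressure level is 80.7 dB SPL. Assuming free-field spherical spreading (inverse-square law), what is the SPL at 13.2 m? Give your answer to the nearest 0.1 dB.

65.9 dB SPL

For a point source in a free field, ΔL = −20·log₁₀(d₂/d₁).
ΔL = −20·log₁₀(13.2/2.4) = -14.81 dB, so L₂ = 80.7 + (-14.81) = 65.9 dB SPL.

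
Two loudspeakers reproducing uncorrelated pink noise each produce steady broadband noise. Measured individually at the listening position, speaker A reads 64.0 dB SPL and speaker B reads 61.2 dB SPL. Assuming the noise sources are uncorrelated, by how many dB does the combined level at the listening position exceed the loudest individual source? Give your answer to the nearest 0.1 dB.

1.8 dB

Incoherent sources sum as intensities:
L_total = 10·log₁₀(10^(64.0/10) + 10^(61.2/10)) = 65.83 dB SPL.
Excess over the loudest (64.0 dB): 65.83 − 64.0 = 1.8 dB.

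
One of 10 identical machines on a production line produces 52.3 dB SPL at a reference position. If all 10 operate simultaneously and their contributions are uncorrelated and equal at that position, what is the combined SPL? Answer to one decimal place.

62.3 dB SPL

10 equal incoherent sources raise the level by 10·log₁₀(10) = 10.00 dB.
L_total = 52.3 + 10.00 = 62.3 dB SPL.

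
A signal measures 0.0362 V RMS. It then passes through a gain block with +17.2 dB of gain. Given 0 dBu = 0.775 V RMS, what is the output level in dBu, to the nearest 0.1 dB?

-9.4 dBu

Input level: 20·log₁₀(0.0362/0.775) = -26.61 dBu.
Output: -26.61 + 17.2 = -9.4 dBu.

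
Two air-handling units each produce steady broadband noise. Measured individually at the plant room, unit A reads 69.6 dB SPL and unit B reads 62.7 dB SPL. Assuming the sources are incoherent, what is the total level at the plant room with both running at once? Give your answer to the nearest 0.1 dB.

70.4 dB SPL

Add the sources as powers (linear), then convert back to dB:
L_total = 10·log₁₀(10^(69.6/10) + 10^(62.7/10)) = 10·log₁₀(10980000) = 70.4 dB SPL.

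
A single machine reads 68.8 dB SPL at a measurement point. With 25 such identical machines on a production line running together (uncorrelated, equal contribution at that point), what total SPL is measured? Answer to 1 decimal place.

25 equal incoherent sources raise the level by 10·log₁₀(25) = 13.98 dB.
L_total = 68.8 + 13.98 = 82.8 dB SPL.

82.8 dB SPL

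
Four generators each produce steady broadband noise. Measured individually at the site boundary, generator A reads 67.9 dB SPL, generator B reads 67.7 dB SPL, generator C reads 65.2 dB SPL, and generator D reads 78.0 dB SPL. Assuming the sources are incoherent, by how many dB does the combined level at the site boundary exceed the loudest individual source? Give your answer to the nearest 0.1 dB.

0.9 dB

Uncorrelated sources add in intensity (power), not in dB.
L_total = 10·log₁₀(10^(67.9/10) + 10^(67.7/10) + 10^(65.2/10) + 10^(78.0/10)) = 78.95 dB SPL.
Excess over the loudest (78.0 dB): 78.95 − 78.0 = 0.9 dB.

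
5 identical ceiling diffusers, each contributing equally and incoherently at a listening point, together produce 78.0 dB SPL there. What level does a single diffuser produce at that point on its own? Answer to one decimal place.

71.0 dB SPL

5 equal incoherent sources add 10·log₁₀(5) = 6.99 dB over one source.
L_one = 78.0 − 6.99 = 71.0 dB SPL.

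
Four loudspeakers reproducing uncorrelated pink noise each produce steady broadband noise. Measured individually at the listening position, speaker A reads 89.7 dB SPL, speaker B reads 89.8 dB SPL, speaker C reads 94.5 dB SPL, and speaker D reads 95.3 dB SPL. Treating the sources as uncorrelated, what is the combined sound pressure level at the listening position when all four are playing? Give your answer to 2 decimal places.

99.08 dB SPL

Uncorrelated sources add in intensity (power), not in dB.
L_total = 10·log₁₀(10^(89.7/10) + 10^(89.8/10) + 10^(94.5/10) + 10^(95.3/10)) = 10·log₁₀(8095000000) = 99.08 dB SPL.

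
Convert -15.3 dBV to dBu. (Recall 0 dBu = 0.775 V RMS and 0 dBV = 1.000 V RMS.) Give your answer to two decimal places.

The offset between the scales is 20·log₁₀(0.775/1.000) = −2.214 dB.
So dBu = -15.3 + 2.214 = -13.09 dBu.

-13.09 dBu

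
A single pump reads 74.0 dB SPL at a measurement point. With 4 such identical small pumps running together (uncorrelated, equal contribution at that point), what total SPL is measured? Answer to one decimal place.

80.0 dB SPL

4 equal incoherent sources raise the level by 10·log₁₀(4) = 6.02 dB.
L_total = 74.0 + 6.02 = 80.0 dB SPL.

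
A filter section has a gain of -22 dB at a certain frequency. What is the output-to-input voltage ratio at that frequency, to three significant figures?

0.0794

Voltage ratio = 10^(dB/20).
10^(-22/20) = 10^(-1.100) = 0.0794.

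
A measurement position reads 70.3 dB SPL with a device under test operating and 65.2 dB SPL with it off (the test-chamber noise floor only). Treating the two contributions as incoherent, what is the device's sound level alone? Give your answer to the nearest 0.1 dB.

Remove the background by subtracting linear intensities:
L_src = 10·log₁₀(10^(70.3/10) − 10^(65.2/10)) = 10·log₁₀(7404000) = 68.7 dB SPL.

68.7 dB SPL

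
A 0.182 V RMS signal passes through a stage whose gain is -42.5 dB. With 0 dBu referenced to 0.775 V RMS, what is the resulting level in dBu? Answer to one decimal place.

Input level: 20·log₁₀(0.182/0.775) = -12.58 dBu.
Output: -12.58 − 42.5 = -55.1 dBu.

-55.1 dBu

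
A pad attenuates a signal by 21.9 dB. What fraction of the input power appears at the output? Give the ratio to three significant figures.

0.00646

Power ratio = 10^(dB/10).
10^(-21.9/10) = 10^(-2.190) = 0.00646.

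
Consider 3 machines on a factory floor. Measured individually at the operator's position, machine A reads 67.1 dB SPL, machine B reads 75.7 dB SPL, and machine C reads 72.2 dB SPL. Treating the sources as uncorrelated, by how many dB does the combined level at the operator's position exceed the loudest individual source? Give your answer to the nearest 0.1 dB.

2.0 dB

Incoherent sources sum as intensities:
L_total = 10·log₁₀(10^(67.1/10) + 10^(75.7/10) + 10^(72.2/10)) = 77.70 dB SPL.
Excess over the loudest (75.7 dB): 77.70 − 75.7 = 2.0 dB.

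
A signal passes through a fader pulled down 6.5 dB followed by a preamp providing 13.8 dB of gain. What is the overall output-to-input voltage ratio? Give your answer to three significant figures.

2.32

Net gain = (−6.5) + 13.8 = 7.3 dB.
Voltage ratio = 10^(7.3/20) = 2.32.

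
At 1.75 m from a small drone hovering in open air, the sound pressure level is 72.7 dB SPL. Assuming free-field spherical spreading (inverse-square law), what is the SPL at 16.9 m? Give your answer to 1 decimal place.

53.0 dB SPL

Free-field point source: level drops by 20·log₁₀ of the distance ratio.
ΔL = −20·log₁₀(16.9/1.75) = -19.70 dB, so L₂ = 72.7 + (-19.70) = 53.0 dB SPL.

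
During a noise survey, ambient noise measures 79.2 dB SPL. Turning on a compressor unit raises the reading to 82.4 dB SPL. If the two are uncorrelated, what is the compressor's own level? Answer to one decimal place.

79.6 dB SPL

Remove the background by subtracting linear intensities:
L_src = 10·log₁₀(10^(82.4/10) − 10^(79.2/10)) = 10·log₁₀(90600000) = 79.6 dB SPL.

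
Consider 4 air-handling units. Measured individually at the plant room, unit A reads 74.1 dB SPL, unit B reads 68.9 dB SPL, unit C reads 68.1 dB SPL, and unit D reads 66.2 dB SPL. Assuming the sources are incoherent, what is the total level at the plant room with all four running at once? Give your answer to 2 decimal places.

76.44 dB SPL

Incoherent sources sum as intensities:
L_total = 10·log₁₀(10^(74.1/10) + 10^(68.9/10) + 10^(68.1/10) + 10^(66.2/10)) = 10·log₁₀(44090000) = 76.44 dB SPL.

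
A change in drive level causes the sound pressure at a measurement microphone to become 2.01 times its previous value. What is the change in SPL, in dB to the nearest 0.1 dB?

Sound pressure is an amplitude quantity: ΔL = 20·log₁₀(p₂/p₁).
20·log₁₀(2.01) = 6.1 dB.

6.1 dB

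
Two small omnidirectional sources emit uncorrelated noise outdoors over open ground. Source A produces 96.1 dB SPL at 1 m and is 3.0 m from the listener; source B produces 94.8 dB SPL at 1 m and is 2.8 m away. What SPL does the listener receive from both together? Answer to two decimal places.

89.23 dB SPL

At the listener: L_A = 96.1 − 20·log₁₀(3.0) = 86.558 dB; L_B = 94.8 − 20·log₁₀(2.8) = 85.857 dB.
Combined: 10·log₁₀(10^(86.558/10)+10^(85.857/10)) = 89.23 dB SPL.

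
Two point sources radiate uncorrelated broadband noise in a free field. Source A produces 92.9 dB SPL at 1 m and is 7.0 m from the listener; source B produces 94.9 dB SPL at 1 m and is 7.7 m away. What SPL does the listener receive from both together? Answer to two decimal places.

At the listener: L_A = 92.9 − 20·log₁₀(7.0) = 75.998 dB; L_B = 94.9 − 20·log₁₀(7.7) = 77.170 dB.
Combined: 10·log₁₀(10^(75.998/10)+10^(77.170/10)) = 79.63 dB SPL.

79.63 dB SPL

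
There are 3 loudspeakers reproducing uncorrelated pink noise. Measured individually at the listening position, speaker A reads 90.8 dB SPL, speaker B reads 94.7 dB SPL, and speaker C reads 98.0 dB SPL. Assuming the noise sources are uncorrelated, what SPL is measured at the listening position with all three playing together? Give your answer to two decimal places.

100.20 dB SPL

Add the sources as powers (linear), then convert back to dB:
L_total = 10·log₁₀(10^(90.8/10) + 10^(94.7/10) + 10^(98.0/10)) = 10·log₁₀(10463000000) = 100.20 dB SPL.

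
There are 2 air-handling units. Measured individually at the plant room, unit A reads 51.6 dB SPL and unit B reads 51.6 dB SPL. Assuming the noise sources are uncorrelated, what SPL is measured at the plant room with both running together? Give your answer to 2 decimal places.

54.61 dB SPL

Uncorrelated sources add in intensity (power), not in dB.
L_total = 10·log₁₀(10^(51.6/10) + 10^(51.6/10)) = 10·log₁₀(289100) = 54.61 dB SPL.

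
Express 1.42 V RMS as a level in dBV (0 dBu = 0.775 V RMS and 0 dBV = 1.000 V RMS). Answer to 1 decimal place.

+3.0 dBV

dBV = 20·log₁₀(V / 1.000 V).
20·log₁₀(1.42/1.000) = +3.0 dBV.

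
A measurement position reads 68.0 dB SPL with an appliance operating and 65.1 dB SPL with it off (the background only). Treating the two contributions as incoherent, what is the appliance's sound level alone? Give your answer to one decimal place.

Subtract intensities: L_src = 10·log₁₀(10^(L_total/10) − 10^(L_bg/10)).
L_src = 10·log₁₀(10^(68.0/10) − 10^(65.1/10)) = 10·log₁₀(3074000) = 64.9 dB SPL.

64.9 dB SPL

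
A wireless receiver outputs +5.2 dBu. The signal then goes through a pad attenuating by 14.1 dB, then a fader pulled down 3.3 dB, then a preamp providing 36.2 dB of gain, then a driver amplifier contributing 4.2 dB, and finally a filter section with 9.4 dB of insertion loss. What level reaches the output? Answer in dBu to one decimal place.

+18.8 dBu

Cascaded gains and losses add directly in dB.
+5.2 − 14.1 − 3.3 + 36.2 + 4.2 − 9.4 = +18.8 dBu.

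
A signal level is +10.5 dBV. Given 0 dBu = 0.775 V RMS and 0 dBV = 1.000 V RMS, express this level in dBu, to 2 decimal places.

The offset between the scales is 20·log₁₀(0.775/1.000) = −2.214 dB.
So dBu = +10.5 + 2.214 = +12.71 dBu.

+12.71 dBu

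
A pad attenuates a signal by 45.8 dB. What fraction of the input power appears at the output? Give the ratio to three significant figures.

0.0000263

Power ratio = 10^(dB/10).
10^(-45.8/10) = 10^(-4.580) = 0.0000263.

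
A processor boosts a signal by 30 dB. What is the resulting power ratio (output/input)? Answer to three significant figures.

Power ratio = 10^(dB/10).
10^(30/10) = 10^(3.000) = 1000.

1000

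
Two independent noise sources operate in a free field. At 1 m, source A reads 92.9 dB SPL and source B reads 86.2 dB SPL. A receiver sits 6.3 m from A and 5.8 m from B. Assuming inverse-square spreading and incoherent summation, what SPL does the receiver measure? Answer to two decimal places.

77.89 dB SPL

At the listener: L_A = 92.9 − 20·log₁₀(6.3) = 76.913 dB; L_B = 86.2 − 20·log₁₀(5.8) = 70.931 dB.
Combined: 10·log₁₀(10^(76.913/10)+10^(70.931/10)) = 77.89 dB SPL.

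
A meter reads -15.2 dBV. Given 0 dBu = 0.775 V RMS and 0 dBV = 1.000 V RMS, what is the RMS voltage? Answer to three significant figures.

V = 1.000 V × 10^(-15.2/20).
= 1.000 × 0.1738 = 0.174 V.

0.174 V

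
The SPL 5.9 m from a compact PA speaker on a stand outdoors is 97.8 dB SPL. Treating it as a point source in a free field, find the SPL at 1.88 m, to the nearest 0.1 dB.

107.7 dB SPL

For a point source in a free field, ΔL = −20·log₁₀(d₂/d₁).
ΔL = −20·log₁₀(1.88/5.9) = 9.93 dB, so L₂ = 97.8 + (9.93) = 107.7 dB SPL.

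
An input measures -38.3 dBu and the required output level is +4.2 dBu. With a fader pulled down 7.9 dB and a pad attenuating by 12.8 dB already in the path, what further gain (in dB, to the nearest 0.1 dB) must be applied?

The required make-up gain is the shortfall in the dB sum.
G = +4.2 − (-38.3) + 7.9 + 12.8 = 63.2 dB.

63.2 dB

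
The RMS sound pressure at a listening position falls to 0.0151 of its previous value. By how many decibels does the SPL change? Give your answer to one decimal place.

-36.4 dB

Sound pressure is an amplitude quantity: ΔL = 20·log₁₀(p₂/p₁).
20·log₁₀(0.0151) = -36.4 dB.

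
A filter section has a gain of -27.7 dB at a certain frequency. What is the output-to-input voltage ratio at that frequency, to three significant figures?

0.0412

Voltage ratio = 10^(dB/20).
10^(-27.7/20) = 10^(-1.385) = 0.0412.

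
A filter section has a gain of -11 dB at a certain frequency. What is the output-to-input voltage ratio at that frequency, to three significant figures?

Voltage ratio = 10^(dB/20).
10^(-11/20) = 10^(-0.5500) = 0.282.

0.282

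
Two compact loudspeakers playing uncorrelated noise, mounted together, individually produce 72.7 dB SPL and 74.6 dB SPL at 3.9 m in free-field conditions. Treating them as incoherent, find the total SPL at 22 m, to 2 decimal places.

61.74 dB SPL

Combined at 3.9 m: 10·log₁₀(10^(72.7/10)+10^(74.6/10)) = 76.763 dB SPL.
Then apply −20·log₁₀(22/3.9) = -15.027 dB → 61.74 dB SPL.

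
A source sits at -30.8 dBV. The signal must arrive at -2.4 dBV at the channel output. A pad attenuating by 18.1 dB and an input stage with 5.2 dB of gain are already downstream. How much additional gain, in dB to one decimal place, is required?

The required make-up gain is the shortfall in the dB sum.
G = -2.4 − (-30.8) + 18.1 − 5.2 = 41.3 dB.

41.3 dB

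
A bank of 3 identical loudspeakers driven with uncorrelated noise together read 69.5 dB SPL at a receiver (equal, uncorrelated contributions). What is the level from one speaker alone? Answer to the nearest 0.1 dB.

64.7 dB SPL

3 equal incoherent sources add 10·log₁₀(3) = 4.77 dB over one source.
L_one = 69.5 − 4.77 = 64.7 dB SPL.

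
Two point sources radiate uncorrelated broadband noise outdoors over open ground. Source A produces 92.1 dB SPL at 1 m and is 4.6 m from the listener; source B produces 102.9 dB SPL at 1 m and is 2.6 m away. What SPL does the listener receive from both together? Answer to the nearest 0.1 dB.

At the listener: L_A = 92.1 − 20·log₁₀(4.6) = 78.84 dB; L_B = 102.9 − 20·log₁₀(2.6) = 94.60 dB.
Combined: 10·log₁₀(10^(78.84/10)+10^(94.60/10)) = 94.7 dB SPL.

94.7 dB SPL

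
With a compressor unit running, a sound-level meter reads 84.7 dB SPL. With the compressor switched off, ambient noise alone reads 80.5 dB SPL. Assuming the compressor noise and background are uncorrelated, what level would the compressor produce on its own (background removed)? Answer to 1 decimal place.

82.6 dB SPL

Background correction is a power subtraction:
L_src = 10·log₁₀(10^(84.7/10) − 10^(80.5/10)) = 10·log₁₀(182900000) = 82.6 dB SPL.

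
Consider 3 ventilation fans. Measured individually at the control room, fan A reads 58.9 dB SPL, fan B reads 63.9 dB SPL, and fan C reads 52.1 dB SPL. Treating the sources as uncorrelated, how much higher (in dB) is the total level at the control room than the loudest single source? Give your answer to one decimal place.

Add the sources as powers (linear), then convert back to dB:
L_total = 10·log₁₀(10^(58.9/10) + 10^(63.9/10) + 10^(52.1/10)) = 65.31 dB SPL.
Excess over the loudest (63.9 dB): 65.31 − 63.9 = 1.4 dB.

1.4 dB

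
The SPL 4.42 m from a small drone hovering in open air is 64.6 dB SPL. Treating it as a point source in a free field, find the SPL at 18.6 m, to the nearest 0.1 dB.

For a point source in a free field, ΔL = −20·log₁₀(d₂/d₁).
ΔL = −20·log₁₀(18.6/4.42) = -12.48 dB, so L₂ = 64.6 + (-12.48) = 52.1 dB SPL.

52.1 dB SPL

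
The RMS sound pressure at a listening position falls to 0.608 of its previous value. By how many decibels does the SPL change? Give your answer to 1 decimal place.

SPL change from a pressure ratio uses the 20·log₁₀ form:
20·log₁₀(0.608) = -4.3 dB.

-4.3 dB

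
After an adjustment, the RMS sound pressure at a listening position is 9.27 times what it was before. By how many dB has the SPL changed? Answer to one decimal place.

Sound pressure is an amplitude quantity: ΔL = 20·log₁₀(p₂/p₁).
20·log₁₀(9.27) = 19.3 dB.

19.3 dB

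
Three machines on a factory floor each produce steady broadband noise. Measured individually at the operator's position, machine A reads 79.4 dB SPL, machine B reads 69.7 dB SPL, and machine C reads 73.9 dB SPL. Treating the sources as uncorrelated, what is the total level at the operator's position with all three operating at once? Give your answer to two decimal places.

Incoherent sources sum as intensities:
L_total = 10·log₁₀(10^(79.4/10) + 10^(69.7/10) + 10^(73.9/10)) = 10·log₁₀(121000000) = 80.83 dB SPL.

80.83 dB SPL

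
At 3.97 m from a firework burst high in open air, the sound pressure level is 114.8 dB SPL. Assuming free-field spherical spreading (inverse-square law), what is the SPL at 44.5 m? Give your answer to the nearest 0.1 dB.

Free-field point source: level drops by 20·log₁₀ of the distance ratio.
ΔL = −20·log₁₀(44.5/3.97) = -20.99 dB, so L₂ = 114.8 + (-20.99) = 93.8 dB SPL.

93.8 dB SPL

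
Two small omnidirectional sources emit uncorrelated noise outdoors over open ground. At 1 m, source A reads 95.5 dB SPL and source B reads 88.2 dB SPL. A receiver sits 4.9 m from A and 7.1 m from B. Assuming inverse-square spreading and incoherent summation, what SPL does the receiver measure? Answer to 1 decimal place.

At the listener: L_A = 95.5 − 20·log₁₀(4.9) = 81.70 dB; L_B = 88.2 − 20·log₁₀(7.1) = 71.17 dB.
Combined: 10·log₁₀(10^(81.70/10)+10^(71.17/10)) = 82.1 dB SPL.

82.1 dB SPL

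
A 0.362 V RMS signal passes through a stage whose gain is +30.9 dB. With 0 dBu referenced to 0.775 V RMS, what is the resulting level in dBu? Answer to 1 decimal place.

+24.3 dBu

Input level: 20·log₁₀(0.362/0.775) = -6.61 dBu.
Output: -6.61 + 30.9 = +24.3 dBu.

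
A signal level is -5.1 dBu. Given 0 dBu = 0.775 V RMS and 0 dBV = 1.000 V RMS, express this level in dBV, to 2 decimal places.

The offset between the scales is 20·log₁₀(0.775/1.000) = −2.214 dB.
So dBV = -5.1 − 2.214 = -7.31 dBV.

-7.31 dBV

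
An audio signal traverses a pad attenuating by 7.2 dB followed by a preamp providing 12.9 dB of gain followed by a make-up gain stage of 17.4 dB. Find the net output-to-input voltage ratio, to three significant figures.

14.3

Net gain = (−7.2) + 12.9 + 17.4 = 23.1 dB.
Voltage ratio = 10^(23.1/20) = 14.3.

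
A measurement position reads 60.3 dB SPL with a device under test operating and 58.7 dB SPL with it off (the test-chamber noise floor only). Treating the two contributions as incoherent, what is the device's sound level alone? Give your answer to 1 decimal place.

Subtract intensities: L_src = 10·log₁₀(10^(L_total/10) − 10^(L_bg/10)).
L_src = 10·log₁₀(10^(60.3/10) − 10^(58.7/10)) = 10·log₁₀(330200) = 55.2 dB SPL.

55.2 dB SPL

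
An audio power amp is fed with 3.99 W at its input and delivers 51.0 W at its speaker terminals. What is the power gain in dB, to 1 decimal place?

11.1 dB

For a power ratio, dB = 10·log₁₀(P₂/P₁).
10·log₁₀(51.0/3.99) = 10·log₁₀(12.78) = 11.1 dB.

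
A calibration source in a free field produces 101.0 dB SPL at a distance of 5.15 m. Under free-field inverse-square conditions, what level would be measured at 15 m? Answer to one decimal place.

Inverse-square spreading gives ΔL = −20·log₁₀(d₂/d₁).
ΔL = −20·log₁₀(15/5.15) = -9.29 dB, so L₂ = 101.0 + (-9.29) = 91.7 dB SPL.

91.7 dB SPL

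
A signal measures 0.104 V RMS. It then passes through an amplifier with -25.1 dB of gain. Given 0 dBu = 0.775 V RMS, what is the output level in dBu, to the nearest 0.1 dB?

Input level: 20·log₁₀(0.104/0.775) = -17.45 dBu.
Output: -17.45 − 25.1 = -42.5 dBu.

-42.5 dBu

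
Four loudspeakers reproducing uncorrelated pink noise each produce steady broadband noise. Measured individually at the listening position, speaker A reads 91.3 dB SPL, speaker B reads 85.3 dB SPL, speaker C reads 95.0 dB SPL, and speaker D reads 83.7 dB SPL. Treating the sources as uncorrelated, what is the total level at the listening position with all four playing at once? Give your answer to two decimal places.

Incoherent sources sum as intensities:
L_total = 10·log₁₀(10^(91.3/10) + 10^(85.3/10) + 10^(95.0/10) + 10^(83.7/10)) = 10·log₁₀(5085000000) = 97.06 dB SPL.

97.06 dB SPL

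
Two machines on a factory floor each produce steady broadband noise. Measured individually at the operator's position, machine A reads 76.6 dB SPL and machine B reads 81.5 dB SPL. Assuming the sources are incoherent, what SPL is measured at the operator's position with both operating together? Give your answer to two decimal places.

Add the sources as powers (linear), then convert back to dB:
L_total = 10·log₁₀(10^(76.6/10) + 10^(81.5/10)) = 10·log₁₀(187000000) = 82.72 dB SPL.

82.72 dB SPL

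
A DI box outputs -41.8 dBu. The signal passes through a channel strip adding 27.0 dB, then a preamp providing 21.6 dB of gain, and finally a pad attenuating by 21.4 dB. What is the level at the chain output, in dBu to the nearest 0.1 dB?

-14.6 dBu

Cascaded gains and losses add directly in dB.
-41.8 + 27.0 + 21.6 − 21.4 = -14.6 dBu.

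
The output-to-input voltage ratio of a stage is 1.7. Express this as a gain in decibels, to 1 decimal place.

4.6 dB

Voltage ratio → dB uses the 20·log₁₀ form:
20·log₁₀(1.7) = 4.6 dB.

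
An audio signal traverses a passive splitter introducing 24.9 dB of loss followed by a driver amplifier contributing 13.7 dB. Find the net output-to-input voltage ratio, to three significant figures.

0.275

Net gain = (−24.9) + 13.7 = -11.2 dB.
Voltage ratio = 10^(-11.2/20) = 0.275.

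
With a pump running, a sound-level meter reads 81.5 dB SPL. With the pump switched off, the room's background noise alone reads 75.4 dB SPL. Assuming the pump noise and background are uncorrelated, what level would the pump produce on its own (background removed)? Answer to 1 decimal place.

80.3 dB SPL

Subtract intensities: L_src = 10·log₁₀(10^(L_total/10) − 10^(L_bg/10)).
L_src = 10·log₁₀(10^(81.5/10) − 10^(75.4/10)) = 10·log₁₀(106600000) = 80.3 dB SPL.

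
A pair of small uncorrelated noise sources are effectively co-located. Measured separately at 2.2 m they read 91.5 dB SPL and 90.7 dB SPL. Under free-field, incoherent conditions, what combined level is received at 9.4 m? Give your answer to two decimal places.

81.51 dB SPL

Combined at 2.2 m: 10·log₁₀(10^(91.5/10)+10^(90.7/10)) = 94.129 dB SPL.
Then apply −20·log₁₀(9.4/2.2) = -12.614 dB → 81.51 dB SPL.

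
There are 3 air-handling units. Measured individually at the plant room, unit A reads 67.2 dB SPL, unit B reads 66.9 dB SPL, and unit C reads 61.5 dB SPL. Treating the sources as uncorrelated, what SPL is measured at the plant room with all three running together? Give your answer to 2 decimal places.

Add the sources as powers (linear), then convert back to dB:
L_total = 10·log₁₀(10^(67.2/10) + 10^(66.9/10) + 10^(61.5/10)) = 10·log₁₀(11560000) = 70.63 dB SPL.

70.63 dB SPL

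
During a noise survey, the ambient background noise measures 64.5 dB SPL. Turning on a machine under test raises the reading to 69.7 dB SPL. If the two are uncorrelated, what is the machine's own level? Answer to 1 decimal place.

68.1 dB SPL

Background correction is a power subtraction:
L_src = 10·log₁₀(10^(69.7/10) − 10^(64.5/10)) = 10·log₁₀(6514000) = 68.1 dB SPL.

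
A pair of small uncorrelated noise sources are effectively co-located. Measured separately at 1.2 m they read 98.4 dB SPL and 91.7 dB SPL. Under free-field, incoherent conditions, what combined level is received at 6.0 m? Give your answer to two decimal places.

85.26 dB SPL

Combined at 1.2 m: 10·log₁₀(10^(98.4/10)+10^(91.7/10)) = 99.241 dB SPL.
Then apply −20·log₁₀(6.0/1.2) = -13.979 dB → 85.26 dB SPL.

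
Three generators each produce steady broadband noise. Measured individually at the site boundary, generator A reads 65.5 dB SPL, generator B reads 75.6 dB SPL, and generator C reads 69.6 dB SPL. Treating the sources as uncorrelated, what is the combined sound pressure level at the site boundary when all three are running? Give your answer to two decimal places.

76.90 dB SPL

Uncorrelated sources add in intensity (power), not in dB.
L_total = 10·log₁₀(10^(65.5/10) + 10^(75.6/10) + 10^(69.6/10)) = 10·log₁₀(48980000) = 76.90 dB SPL.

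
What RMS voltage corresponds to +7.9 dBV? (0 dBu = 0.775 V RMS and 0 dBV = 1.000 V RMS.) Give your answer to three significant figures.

V = 1.000 V × 10^(+7.9/20).
= 1.000 × 2.483 = 2.48 V.

2.48 V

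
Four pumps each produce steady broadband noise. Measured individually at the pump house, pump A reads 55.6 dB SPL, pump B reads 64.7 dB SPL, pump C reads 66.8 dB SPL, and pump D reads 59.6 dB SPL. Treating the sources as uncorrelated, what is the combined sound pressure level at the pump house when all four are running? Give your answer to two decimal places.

69.55 dB SPL

Add the sources as powers (linear), then convert back to dB:
L_total = 10·log₁₀(10^(55.6/10) + 10^(64.7/10) + 10^(66.8/10) + 10^(59.6/10)) = 10·log₁₀(9013000) = 69.55 dB SPL.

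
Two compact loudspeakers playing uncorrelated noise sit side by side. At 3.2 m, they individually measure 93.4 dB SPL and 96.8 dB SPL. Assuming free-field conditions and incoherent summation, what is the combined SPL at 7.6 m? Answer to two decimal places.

Combined at 3.2 m: 10·log₁₀(10^(93.4/10)+10^(96.8/10)) = 98.435 dB SPL.
Then apply −20·log₁₀(7.6/3.2) = -7.513 dB → 90.92 dB SPL.

90.92 dB SPL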